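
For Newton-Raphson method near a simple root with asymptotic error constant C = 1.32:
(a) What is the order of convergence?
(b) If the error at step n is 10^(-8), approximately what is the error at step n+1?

(a) Newton-Raphson has quadratic (order 2) convergence near simple roots.
    This means |e_{n+1}| ≈ C|e_n|².

(b) With |e_n| = 10^(-8) and C = 1.32:
    |e_{n+1}| ≈ 1.32 × (10^(-8))² = 1.32 × 10^(-16)

(a) 2 (quadratic); (b) |e_{n+1}| ≈ 1.320e-16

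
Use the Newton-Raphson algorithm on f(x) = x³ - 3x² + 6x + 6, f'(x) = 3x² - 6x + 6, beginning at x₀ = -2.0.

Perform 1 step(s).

f(x) = x³ - 3x² + 6x + 6
f'(x) = 3x² - 6x + 6
x₀ = -2.0

Newton-Raphson formula: x_{n+1} = x_n - f(x_n)/f'(x_n)

Iteration 1:
  f(-2.000000) = -26.000000
  f'(-2.000000) = 30.000000
  x_1 = -2.000000 - (-26.000000)/30.000000 = -1.133333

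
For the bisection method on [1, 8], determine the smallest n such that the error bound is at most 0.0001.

We need (b-a)/2^n ≤ 0.0001
(8 - 1)/2^n ≤ 0.0001
7/2^n ≤ 0.0001
2^n ≥ 70000
n ≥ log₂(70000) = 16.10
n ≥ 17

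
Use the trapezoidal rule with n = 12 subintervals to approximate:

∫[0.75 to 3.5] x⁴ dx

f(x) = x⁴
a = 0.75, b = 3.5, n = 12
h = (b - a)/n = 0.229167

Trapezoidal rule: (h/2)[f(x₀) + 2f(x₁) + 2f(x₂) + ... + f(xₙ)]

x_0 = 0.7500, f(x_0) = 0.316406, coefficient = 1
x_1 = 0.9792, f(x_1) = 0.919235, coefficient = 2
x_2 = 1.2083, f(x_2) = 2.131803, coefficient = 2
x_3 = 1.4375, f(x_3) = 4.270035, coefficient = 2
x_4 = 1.6667, f(x_4) = 7.716049, coefficient = 2
x_5 = 1.8958, f(x_5) = 12.918159, coefficient = 2
x_6 = 2.1250, f(x_6) = 20.390869, coefficient = 2
x_7 = 2.3542, f(x_7) = 30.714880, coefficient = 2
x_8 = 2.5833, f(x_8) = 44.537085, coefficient = 2
x_9 = 2.8125, f(x_9) = 62.570572, coefficient = 2
x_10 = 3.0417, f(x_10) = 85.594621, coefficient = 2
x_11 = 3.2708, f(x_11) = 114.454708, coefficient = 2
x_12 = 3.5000, f(x_12) = 150.062500, coefficient = 1

I ≈ (0.229167/2) × 922.814938 = 105.739212
Exact value: 104.996289
Error: 0.742923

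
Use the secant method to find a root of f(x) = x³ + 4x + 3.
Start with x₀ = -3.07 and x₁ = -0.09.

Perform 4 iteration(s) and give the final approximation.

f(x) = x³ + 4x + 3
x₀ = -3.07, x₁ = -0.09

Secant formula: x_{n+1} = x_n - f(x_n)(x_n - x_{n-1})/(f(x_n) - f(x_{n-1}))

Iteration 1:
  f(-3.070000) = -38.214443
  f(-0.090000) = 2.639271
  x_2 = -0.090000 - 2.639271×(-0.090000 - (-3.070000))/(2.639271 - (-38.214443))
       = -0.282517
Iteration 2:
  f(-0.090000) = 2.639271
  f(-0.282517) = 1.847383
  x_3 = -0.282517 - 1.847383×(-0.282517 - (-0.090000))/(1.847383 - 2.639271)
       = -0.731637
Iteration 3:
  f(-0.282517) = 1.847383
  f(-0.731637) = -0.318186
  x_4 = -0.731637 - (-0.318186)×(-0.731637 - (-0.282517))/(-0.318186 - 1.847383)
       = -0.665648
Iteration 4:
  f(-0.731637) = -0.318186
  f(-0.665648) = 0.042469
  x_5 = -0.665648 - 0.042469×(-0.665648 - (-0.731637))/(0.042469 - (-0.318186))
       = -0.673418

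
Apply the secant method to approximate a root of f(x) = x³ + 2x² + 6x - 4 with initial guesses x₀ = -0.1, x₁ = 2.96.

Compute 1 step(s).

f(x) = x³ + 2x² + 6x - 4
x₀ = -0.1, x₁ = 2.96

Secant formula: x_{n+1} = x_n - f(x_n)(x_n - x_{n-1})/(f(x_n) - f(x_{n-1}))

Iteration 1:
  f(-0.100000) = -4.581000
  f(2.960000) = 57.217536
  x_2 = 2.960000 - 57.217536×(2.960000 - (-0.100000))/(57.217536 - (-4.581000))
       = 0.126832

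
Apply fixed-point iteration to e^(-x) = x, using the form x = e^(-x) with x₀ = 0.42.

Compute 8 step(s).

Equation: e^(-x) = x
Fixed-point form: x = e^(-x)
x₀ = 0.42

x_1 = g(0.420000) = 0.657047
x_2 = g(0.657047) = 0.518380
x_3 = g(0.518380) = 0.595484
x_4 = g(0.595484) = 0.551295
x_5 = g(0.551295) = 0.576203
x_6 = g(0.576203) = 0.562028
x_7 = g(0.562028) = 0.570052
x_8 = g(0.570052) = 0.565496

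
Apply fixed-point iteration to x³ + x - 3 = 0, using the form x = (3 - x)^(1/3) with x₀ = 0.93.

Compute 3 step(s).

Equation: x³ + x - 3 = 0
Fixed-point form: x = (3 - x)^(1/3)
x₀ = 0.93

x_1 = g(0.930000) = 1.274452
x_2 = g(1.274452) = 1.199432
x_3 = g(1.199432) = 1.216568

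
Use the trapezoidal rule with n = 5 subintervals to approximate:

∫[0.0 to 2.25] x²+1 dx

f(x) = x²+1
a = 0.0, b = 2.25, n = 5
h = (b - a)/n = 0.450000

Trapezoidal rule: (h/2)[f(x₀) + 2f(x₁) + 2f(x₂) + ... + f(xₙ)]

x_0 = 0.0000, f(x_0) = 1.000000, coefficient = 1
x_1 = 0.4500, f(x_1) = 1.202500, coefficient = 2
x_2 = 0.9000, f(x_2) = 1.810000, coefficient = 2
x_3 = 1.3500, f(x_3) = 2.822500, coefficient = 2
x_4 = 1.8000, f(x_4) = 4.240000, coefficient = 2
x_5 = 2.2500, f(x_5) = 6.062500, coefficient = 1

I ≈ (0.450000/2) × 27.212500 = 6.122813
Exact value: 6.046875
Error: 0.075938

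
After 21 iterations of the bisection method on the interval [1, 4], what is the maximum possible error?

Bisection error bound: |error| ≤ (b-a)/2^n
|error| ≤ (4 - 1)/2^21 = 3/2^21
|error| ≤ 0.0000014305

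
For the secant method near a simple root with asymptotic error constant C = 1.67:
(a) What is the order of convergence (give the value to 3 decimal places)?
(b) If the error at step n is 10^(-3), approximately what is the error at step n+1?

(a) Secant method has superlinear convergence with order φ = (1+√5)/2 ≈ 1.618.
    This means |e_{n+1}| ≈ C|e_n|^1.618.

(b) With |e_n| = 10^(-3) and C = 1.67:
    |e_{n+1}| ≈ 1.67 × (10^(-3))^1.618 = 1.67 × 10^(-4.85)

(a) ≈ 1.618 (golden ratio); (b) |e_{n+1}| ≈ 2.337e-05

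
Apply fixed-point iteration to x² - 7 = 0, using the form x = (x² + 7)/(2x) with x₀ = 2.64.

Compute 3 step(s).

Equation: x² - 7 = 0
Fixed-point form: x = (x² + 7)/(2x)
x₀ = 2.64

x_1 = g(2.640000) = 2.645758
x_2 = g(2.645758) = 2.645751
x_3 = g(2.645751) = 2.645751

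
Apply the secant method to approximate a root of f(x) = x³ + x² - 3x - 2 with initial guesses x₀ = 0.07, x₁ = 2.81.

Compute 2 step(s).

f(x) = x³ + x² - 3x - 2
x₀ = 0.07, x₁ = 2.81

Secant formula: x_{n+1} = x_n - f(x_n)(x_n - x_{n-1})/(f(x_n) - f(x_{n-1}))

Iteration 1:
  f(0.070000) = -2.204757
  f(2.810000) = 19.654141
  x_2 = 2.810000 - 19.654141×(2.810000 - 0.070000)/(19.654141 - (-2.204757))
       = 0.346365
Iteration 2:
  f(2.810000) = 19.654141
  f(0.346365) = -2.877573
  x_3 = 0.346365 - (-2.877573)×(0.346365 - 2.810000)/(-2.877573 - 19.654141)
       = 0.661001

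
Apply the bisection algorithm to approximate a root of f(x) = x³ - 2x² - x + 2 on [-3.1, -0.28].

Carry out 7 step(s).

f(x) = x³ - 2x² - x + 2
Initial interval: [-3.1, -0.28]

Iteration 1:
  c_1 = (-3.100000 + (-0.280000))/2 = -1.690000
  f(c_1) = f(-1.690000) = -6.849009
  f(a) × f(c) ≥ 0, new interval: [-1.690000, -0.280000]
Iteration 2:
  c_2 = (-1.690000 + (-0.280000))/2 = -0.985000
  f(c_2) = f(-0.985000) = 0.088878
  f(a) × f(c) < 0, new interval: [-1.690000, -0.985000]
Iteration 3:
  c_3 = (-1.690000 + (-0.985000))/2 = -1.337500
  f(c_3) = f(-1.337500) = -2.632975
  f(a) × f(c) ≥ 0, new interval: [-1.337500, -0.985000]
Iteration 4:
  c_4 = (-1.337500 + (-0.985000))/2 = -1.161250
  f(c_4) = f(-1.161250) = -1.101701
  f(a) × f(c) ≥ 0, new interval: [-1.161250, -0.985000]
Iteration 5:
  c_5 = (-1.161250 + (-0.985000))/2 = -1.073125
  f(c_5) = f(-1.073125) = -0.465877
  f(a) × f(c) ≥ 0, new interval: [-1.073125, -0.985000]
Iteration 6:
  c_6 = (-1.073125 + (-0.985000))/2 = -1.029062
  f(c_6) = f(-1.029062) = -0.178623
  f(a) × f(c) ≥ 0, new interval: [-1.029062, -0.985000]
Iteration 7:
  c_7 = (-1.029062 + (-0.985000))/2 = -1.007031
  f(c_7) = f(-1.007031) = -0.042435
  f(a) × f(c) ≥ 0, new interval: [-1.007031, -0.985000]

After 7 iteration(s), the approximation is c_7 = -1.007031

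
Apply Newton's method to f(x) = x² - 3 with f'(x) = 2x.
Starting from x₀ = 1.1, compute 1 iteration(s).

f(x) = x² - 3
f'(x) = 2x
x₀ = 1.1

Newton-Raphson formula: x_{n+1} = x_n - f(x_n)/f'(x_n)

Iteration 1:
  f(1.100000) = -1.790000
  f'(1.100000) = 2.200000
  x_1 = 1.100000 - (-1.790000)/2.200000 = 1.913636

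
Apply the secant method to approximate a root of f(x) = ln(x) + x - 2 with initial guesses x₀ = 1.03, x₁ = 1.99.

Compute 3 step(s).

f(x) = ln(x) + x - 2
x₀ = 1.03, x₁ = 1.99

Secant formula: x_{n+1} = x_n - f(x_n)(x_n - x_{n-1})/(f(x_n) - f(x_{n-1}))

Iteration 1:
  f(1.030000) = -0.940441
  f(1.990000) = 0.678135
  x_2 = 1.990000 - 0.678135×(1.990000 - 1.030000)/(0.678135 - (-0.940441))
       = 1.587789
Iteration 2:
  f(1.990000) = 0.678135
  f(1.587789) = 0.050131
  x_3 = 1.587789 - 0.050131×(1.587789 - 1.990000)/(0.050131 - 0.678135)
       = 1.555682
Iteration 3:
  f(1.587789) = 0.050131
  f(1.555682) = -0.002404
  x_4 = 1.555682 - (-0.002404)×(1.555682 - 1.587789)/(-0.002404 - 0.050131)
       = 1.557151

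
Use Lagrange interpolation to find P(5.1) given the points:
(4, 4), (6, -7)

Lagrange interpolation formula:
P(x) = Σ yᵢ × Lᵢ(x)
where Lᵢ(x) = Π_{j≠i} (x - xⱼ)/(xᵢ - xⱼ)

L_0(5.1) = (5.1 - 6)/(4 - 6) = 0.450000
L_1(5.1) = (5.1 - 4)/(6 - 4) = 0.550000

P(5.1) = 4×L_0(5.1) + (-7)×L_1(5.1)
P(5.1) = -2.050000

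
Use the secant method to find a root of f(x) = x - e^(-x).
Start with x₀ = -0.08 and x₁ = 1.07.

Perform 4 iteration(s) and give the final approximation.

f(x) = x - e^(-x)
x₀ = -0.08, x₁ = 1.07

Secant formula: x_{n+1} = x_n - f(x_n)(x_n - x_{n-1})/(f(x_n) - f(x_{n-1}))

Iteration 1:
  f(-0.080000) = -1.163287
  f(1.070000) = 0.726991
  x_2 = 1.070000 - 0.726991×(1.070000 - (-0.080000))/(0.726991 - (-1.163287))
       = 0.627716
Iteration 2:
  f(1.070000) = 0.726991
  f(0.627716) = 0.093906
  x_3 = 0.627716 - 0.093906×(0.627716 - 1.070000)/(0.093906 - 0.726991)
       = 0.562111
Iteration 3:
  f(0.627716) = 0.093906
  f(0.562111) = -0.007893
  x_4 = 0.562111 - (-0.007893)×(0.562111 - 0.627716)/(-0.007893 - 0.093906)
       = 0.567198
Iteration 4:
  f(0.562111) = -0.007893
  f(0.567198) = 0.000086
  x_5 = 0.567198 - 0.000086×(0.567198 - 0.562111)/(0.000086 - (-0.007893))
       = 0.567143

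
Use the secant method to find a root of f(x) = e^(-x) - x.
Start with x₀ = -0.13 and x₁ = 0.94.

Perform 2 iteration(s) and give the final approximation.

f(x) = e^(-x) - x
x₀ = -0.13, x₁ = 0.94

Secant formula: x_{n+1} = x_n - f(x_n)(x_n - x_{n-1})/(f(x_n) - f(x_{n-1}))

Iteration 1:
  f(-0.130000) = 1.268828
  f(0.940000) = -0.549372
  x_2 = 0.940000 - (-0.549372)×(0.940000 - (-0.130000))/(-0.549372 - 1.268828)
       = 0.616698
Iteration 2:
  f(0.940000) = -0.549372
  f(0.616698) = -0.076974
  x_3 = 0.616698 - (-0.076974)×(0.616698 - 0.940000)/(-0.076974 - (-0.549372))
       = 0.564018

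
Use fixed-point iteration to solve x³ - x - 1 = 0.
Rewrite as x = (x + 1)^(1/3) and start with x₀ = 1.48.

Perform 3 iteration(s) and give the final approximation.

Equation: x³ - x - 1 = 0
Fixed-point form: x = (x + 1)^(1/3)
x₀ = 1.48

x_1 = g(1.480000) = 1.353580
x_2 = g(1.353580) = 1.330178
x_3 = g(1.330178) = 1.325754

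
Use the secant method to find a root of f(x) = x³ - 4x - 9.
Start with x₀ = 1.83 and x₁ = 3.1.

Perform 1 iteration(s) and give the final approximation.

f(x) = x³ - 4x - 9
x₀ = 1.83, x₁ = 3.1

Secant formula: x_{n+1} = x_n - f(x_n)(x_n - x_{n-1})/(f(x_n) - f(x_{n-1}))

Iteration 1:
  f(1.830000) = -10.191513
  f(3.100000) = 8.391000
  x_2 = 3.100000 - 8.391000×(3.100000 - 1.830000)/(8.391000 - (-10.191513))
       = 2.526527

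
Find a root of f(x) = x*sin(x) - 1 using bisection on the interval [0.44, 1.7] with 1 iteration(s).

f(x) = x*sin(x) - 1
Initial interval: [0.44, 1.7]

Iteration 1:
  c_1 = (0.440000 + 1.700000)/2 = 1.070000
  f(c_1) = f(1.070000) = -0.061395
  f(a) × f(c) ≥ 0, new interval: [1.070000, 1.700000]

After 1 iteration(s), the approximation is c_1 = 1.070000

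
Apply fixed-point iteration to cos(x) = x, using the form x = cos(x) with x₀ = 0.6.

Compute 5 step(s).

Equation: cos(x) = x
Fixed-point form: x = cos(x)
x₀ = 0.6

x_1 = g(0.600000) = 0.825336
x_2 = g(0.825336) = 0.678310
x_3 = g(0.678310) = 0.778634
x_4 = g(0.778634) = 0.711874
x_5 = g(0.711874) = 0.757139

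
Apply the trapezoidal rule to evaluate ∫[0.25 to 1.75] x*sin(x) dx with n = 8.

f(x) = x*sin(x)
a = 0.25, b = 1.75, n = 8
h = (b - a)/n = 0.187500

Trapezoidal rule: (h/2)[f(x₀) + 2f(x₁) + 2f(x₂) + ... + f(xₙ)]

x_0 = 0.2500, f(x_0) = 0.061851, coefficient = 1
x_1 = 0.4375, f(x_1) = 0.185358, coefficient = 2
x_2 = 0.6250, f(x_2) = 0.365686, coefficient = 2
x_3 = 0.8125, f(x_3) = 0.589882, coefficient = 2
x_4 = 1.0000, f(x_4) = 0.841471, coefficient = 2
x_5 = 1.1875, f(x_5) = 1.101331, coefficient = 2
x_6 = 1.3750, f(x_6) = 1.348728, coefficient = 2
x_7 = 1.5625, f(x_7) = 1.562446, coefficient = 2
x_8 = 1.7500, f(x_8) = 1.721975, coefficient = 1

I ≈ (0.187500/2) × 13.773632 = 1.291278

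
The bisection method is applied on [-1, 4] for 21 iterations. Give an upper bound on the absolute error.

Bisection error bound: |error| ≤ (b-a)/2^n
|error| ≤ (4 - (-1))/2^21 = 5/2^21
|error| ≤ 0.0000023842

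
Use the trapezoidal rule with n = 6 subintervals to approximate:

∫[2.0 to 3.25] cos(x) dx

f(x) = cos(x)
a = 2.0, b = 3.25, n = 6
h = (b - a)/n = 0.208333

Trapezoidal rule: (h/2)[f(x₀) + 2f(x₁) + 2f(x₂) + ... + f(xₙ)]

x_0 = 2.0000, f(x_0) = -0.416147, coefficient = 1
x_1 = 2.2083, f(x_1) = -0.595218, coefficient = 2
x_2 = 2.4167, f(x_2) = -0.748549, coefficient = 2
x_3 = 2.6250, f(x_3) = -0.869507, coefficient = 2
x_4 = 2.8333, f(x_4) = -0.952863, coefficient = 2
x_5 = 3.0417, f(x_5) = -0.995012, coefficient = 2
x_6 = 3.2500, f(x_6) = -0.994130, coefficient = 1

I ≈ (0.208333/2) × -9.732573 = -1.013810
Exact value: -1.017493
Error: 0.003683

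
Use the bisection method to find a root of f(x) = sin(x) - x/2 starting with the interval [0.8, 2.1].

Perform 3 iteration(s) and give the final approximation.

f(x) = sin(x) - x/2
Initial interval: [0.8, 2.1]

Iteration 1:
  c_1 = (0.800000 + 2.100000)/2 = 1.450000
  f(c_1) = f(1.450000) = 0.267713
  f(a) × f(c) ≥ 0, new interval: [1.450000, 2.100000]
Iteration 2:
  c_2 = (1.450000 + 2.100000)/2 = 1.775000
  f(c_2) = f(1.775000) = 0.091723
  f(a) × f(c) ≥ 0, new interval: [1.775000, 2.100000]
Iteration 3:
  c_3 = (1.775000 + 2.100000)/2 = 1.937500
  f(c_3) = f(1.937500) = -0.035236
  f(a) × f(c) < 0, new interval: [1.775000, 1.937500]

After 3 iteration(s), the approximation is c_3 = 1.937500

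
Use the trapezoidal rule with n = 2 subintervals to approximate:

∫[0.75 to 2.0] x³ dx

f(x) = x³
a = 0.75, b = 2.0, n = 2
h = (b - a)/n = 0.625000

Trapezoidal rule: (h/2)[f(x₀) + 2f(x₁) + 2f(x₂) + ... + f(xₙ)]

x_0 = 0.7500, f(x_0) = 0.421875, coefficient = 1
x_1 = 1.3750, f(x_1) = 2.599609, coefficient = 2
x_2 = 2.0000, f(x_2) = 8.000000, coefficient = 1

I ≈ (0.625000/2) × 13.621094 = 4.256592
Exact value: 3.920898
Error: 0.335693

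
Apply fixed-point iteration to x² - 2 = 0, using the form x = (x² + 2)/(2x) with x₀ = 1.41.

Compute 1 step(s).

Equation: x² - 2 = 0
Fixed-point form: x = (x² + 2)/(2x)
x₀ = 1.41

x_1 = g(1.410000) = 1.414220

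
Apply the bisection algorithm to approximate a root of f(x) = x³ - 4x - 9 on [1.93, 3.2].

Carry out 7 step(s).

f(x) = x³ - 4x - 9
Initial interval: [1.93, 3.2]

Iteration 1:
  c_1 = (1.930000 + 3.200000)/2 = 2.565000
  f(c_1) = f(2.565000) = -2.384288
  f(a) × f(c) ≥ 0, new interval: [2.565000, 3.200000]
Iteration 2:
  c_2 = (2.565000 + 3.200000)/2 = 2.882500
  f(c_2) = f(2.882500) = 3.420134
  f(a) × f(c) < 0, new interval: [2.565000, 2.882500]
Iteration 3:
  c_3 = (2.565000 + 2.882500)/2 = 2.723750
  f(c_3) = f(2.723750) = 0.311995
  f(a) × f(c) < 0, new interval: [2.565000, 2.723750]
Iteration 4:
  c_4 = (2.565000 + 2.723750)/2 = 2.644375
  f(c_4) = f(2.644375) = -1.086128
  f(a) × f(c) ≥ 0, new interval: [2.644375, 2.723750]
Iteration 5:
  c_5 = (2.644375 + 2.723750)/2 = 2.684063
  f(c_5) = f(2.684063) = -0.399750
  f(a) × f(c) ≥ 0, new interval: [2.684063, 2.723750]
Iteration 6:
  c_6 = (2.684063 + 2.723750)/2 = 2.703906
  f(c_6) = f(2.703906) = -0.047072
  f(a) × f(c) ≥ 0, new interval: [2.703906, 2.723750]
Iteration 7:
  c_7 = (2.703906 + 2.723750)/2 = 2.713828
  f(c_7) = f(2.713828) = 0.131660
  f(a) × f(c) < 0, new interval: [2.703906, 2.713828]

After 7 iteration(s), the approximation is c_7 = 2.713828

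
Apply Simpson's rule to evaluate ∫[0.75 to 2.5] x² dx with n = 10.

f(x) = x²
a = 0.75, b = 2.5, n = 10
h = (b - a)/n = 0.175000

Simpson's rule: (h/3)[f(x₀) + 4f(x₁) + 2f(x₂) + ... + f(xₙ)]

x_0 = 0.7500, f(x_0) = 0.562500, coefficient = 1
x_1 = 0.9250, f(x_1) = 0.855625, coefficient = 4
x_2 = 1.1000, f(x_2) = 1.210000, coefficient = 2
x_3 = 1.2750, f(x_3) = 1.625625, coefficient = 4
x_4 = 1.4500, f(x_4) = 2.102500, coefficient = 2
x_5 = 1.6250, f(x_5) = 2.640625, coefficient = 4
x_6 = 1.8000, f(x_6) = 3.240000, coefficient = 2
x_7 = 1.9750, f(x_7) = 3.900625, coefficient = 4
x_8 = 2.1500, f(x_8) = 4.622500, coefficient = 2
x_9 = 2.3250, f(x_9) = 5.405625, coefficient = 4
x_10 = 2.5000, f(x_10) = 6.250000, coefficient = 1

I ≈ (0.175000/3) × 86.875000 = 5.067708
Exact value: 5.067708
Error: 0.000000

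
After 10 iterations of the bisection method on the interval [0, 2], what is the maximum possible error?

Bisection error bound: |error| ≤ (b-a)/2^n
|error| ≤ (2 - 0)/2^10 = 2/2^10
|error| ≤ 0.0019531250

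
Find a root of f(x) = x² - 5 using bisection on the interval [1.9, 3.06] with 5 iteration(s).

f(x) = x² - 5
Initial interval: [1.9, 3.06]

Iteration 1:
  c_1 = (1.900000 + 3.060000)/2 = 2.480000
  f(c_1) = f(2.480000) = 1.150400
  f(a) × f(c) < 0, new interval: [1.900000, 2.480000]
Iteration 2:
  c_2 = (1.900000 + 2.480000)/2 = 2.190000
  f(c_2) = f(2.190000) = -0.203900
  f(a) × f(c) ≥ 0, new interval: [2.190000, 2.480000]
Iteration 3:
  c_3 = (2.190000 + 2.480000)/2 = 2.335000
  f(c_3) = f(2.335000) = 0.452225
  f(a) × f(c) < 0, new interval: [2.190000, 2.335000]
Iteration 4:
  c_4 = (2.190000 + 2.335000)/2 = 2.262500
  f(c_4) = f(2.262500) = 0.118906
  f(a) × f(c) < 0, new interval: [2.190000, 2.262500]
Iteration 5:
  c_5 = (2.190000 + 2.262500)/2 = 2.226250
  f(c_5) = f(2.226250) = -0.043811
  f(a) × f(c) ≥ 0, new interval: [2.226250, 2.262500]

After 5 iteration(s), the approximation is c_5 = 2.226250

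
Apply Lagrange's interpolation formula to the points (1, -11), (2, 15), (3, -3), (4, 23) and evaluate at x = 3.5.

Lagrange interpolation formula:
P(x) = Σ yᵢ × Lᵢ(x)
where Lᵢ(x) = Π_{j≠i} (x - xⱼ)/(xᵢ - xⱼ)

L_0(3.5) = (3.5 - 2)/(1 - 2) × (3.5 - 3)/(1 - 3) × (3.5 - 4)/(1 - 4) = 0.062500
L_1(3.5) = (3.5 - 1)/(2 - 1) × (3.5 - 3)/(2 - 3) × (3.5 - 4)/(2 - 4) = -0.312500
L_2(3.5) = (3.5 - 1)/(3 - 1) × (3.5 - 2)/(3 - 2) × (3.5 - 4)/(3 - 4) = 0.937500
L_3(3.5) = (3.5 - 1)/(4 - 1) × (3.5 - 2)/(4 - 2) × (3.5 - 3)/(4 - 3) = 0.312500

P(3.5) = (-11)×L_0(3.5) + 15×L_1(3.5) + (-3)×L_2(3.5) + 23×L_3(3.5)
P(3.5) = -1.000000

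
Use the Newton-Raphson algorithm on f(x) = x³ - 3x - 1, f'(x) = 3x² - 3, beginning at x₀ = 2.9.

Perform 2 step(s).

f(x) = x³ - 3x - 1
f'(x) = 3x² - 3
x₀ = 2.9

Newton-Raphson formula: x_{n+1} = x_n - f(x_n)/f'(x_n)

Iteration 1:
  f(2.900000) = 14.689000
  f'(2.900000) = 22.230000
  x_1 = 2.900000 - 14.689000/22.230000 = 2.239226
Iteration 2:
  f(2.239226) = 3.510102
  f'(2.239226) = 12.042403
  x_2 = 2.239226 - 3.510102/12.042403 = 1.947748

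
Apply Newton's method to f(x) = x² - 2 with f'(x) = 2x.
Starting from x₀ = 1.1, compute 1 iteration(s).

f(x) = x² - 2
f'(x) = 2x
x₀ = 1.1

Newton-Raphson formula: x_{n+1} = x_n - f(x_n)/f'(x_n)

Iteration 1:
  f(1.100000) = -0.790000
  f'(1.100000) = 2.200000
  x_1 = 1.100000 - (-0.790000)/2.200000 = 1.459091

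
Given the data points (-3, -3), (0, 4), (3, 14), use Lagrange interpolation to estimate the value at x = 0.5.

Lagrange interpolation formula:
P(x) = Σ yᵢ × Lᵢ(x)
where Lᵢ(x) = Π_{j≠i} (x - xⱼ)/(xᵢ - xⱼ)

L_0(0.5) = (0.5 - 0)/(-3 - 0) × (0.5 - 3)/(-3 - 3) = -0.069444
L_1(0.5) = (0.5 - (-3))/(0 - (-3)) × (0.5 - 3)/(0 - 3) = 0.972222
L_2(0.5) = (0.5 - (-3))/(3 - (-3)) × (0.5 - 0)/(3 - 0) = 0.097222

P(0.5) = (-3)×L_0(0.5) + 4×L_1(0.5) + 14×L_2(0.5)
P(0.5) = 5.458333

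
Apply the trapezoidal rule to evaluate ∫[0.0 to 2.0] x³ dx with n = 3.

f(x) = x³
a = 0.0, b = 2.0, n = 3
h = (b - a)/n = 0.666667

Trapezoidal rule: (h/2)[f(x₀) + 2f(x₁) + 2f(x₂) + ... + f(xₙ)]

x_0 = 0.0000, f(x_0) = 0.000000, coefficient = 1
x_1 = 0.6667, f(x_1) = 0.296296, coefficient = 2
x_2 = 1.3333, f(x_2) = 2.370370, coefficient = 2
x_3 = 2.0000, f(x_3) = 8.000000, coefficient = 1

I ≈ (0.666667/2) × 13.333333 = 4.444444
Exact value: 4.000000
Error: 0.444444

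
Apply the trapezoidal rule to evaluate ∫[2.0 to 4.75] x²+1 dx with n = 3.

f(x) = x²+1
a = 2.0, b = 4.75, n = 3
h = (b - a)/n = 0.916667

Trapezoidal rule: (h/2)[f(x₀) + 2f(x₁) + 2f(x₂) + ... + f(xₙ)]

x_0 = 2.0000, f(x_0) = 5.000000, coefficient = 1
x_1 = 2.9167, f(x_1) = 9.506944, coefficient = 2
x_2 = 3.8333, f(x_2) = 15.694444, coefficient = 2
x_3 = 4.7500, f(x_3) = 23.562500, coefficient = 1

I ≈ (0.916667/2) × 78.965278 = 36.192419
Exact value: 35.807292
Error: 0.385127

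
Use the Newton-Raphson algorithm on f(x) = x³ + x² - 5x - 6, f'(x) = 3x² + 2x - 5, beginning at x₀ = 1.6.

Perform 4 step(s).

f(x) = x³ + x² - 5x - 6
f'(x) = 3x² + 2x - 5
x₀ = 1.6

Newton-Raphson formula: x_{n+1} = x_n - f(x_n)/f'(x_n)

Iteration 1:
  f(1.600000) = -7.344000
  f'(1.600000) = 5.880000
  x_1 = 1.600000 - (-7.344000)/5.880000 = 2.848980
Iteration 2:
  f(2.848980) = 10.996056
  f'(2.848980) = 25.048013
  x_2 = 2.848980 - 10.996056/25.048013 = 2.409980
Iteration 3:
  f(2.409980) = 1.755284
  f'(2.409980) = 17.243979
  x_3 = 2.409980 - 1.755284/17.243979 = 2.308189
Iteration 4:
  f(2.308189) = 0.084219
  f'(2.308189) = 15.599593
  x_4 = 2.308189 - 0.084219/15.599593 = 2.302791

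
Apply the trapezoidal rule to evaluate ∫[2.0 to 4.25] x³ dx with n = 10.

f(x) = x³
a = 2.0, b = 4.25, n = 10
h = (b - a)/n = 0.225000

Trapezoidal rule: (h/2)[f(x₀) + 2f(x₁) + 2f(x₂) + ... + f(xₙ)]

x_0 = 2.0000, f(x_0) = 8.000000, coefficient = 1
x_1 = 2.2250, f(x_1) = 11.015141, coefficient = 2
x_2 = 2.4500, f(x_2) = 14.706125, coefficient = 2
x_3 = 2.6750, f(x_3) = 19.141297, coefficient = 2
x_4 = 2.9000, f(x_4) = 24.389000, coefficient = 2
x_5 = 3.1250, f(x_5) = 30.517578, coefficient = 2
x_6 = 3.3500, f(x_6) = 37.595375, coefficient = 2
x_7 = 3.5750, f(x_7) = 45.690734, coefficient = 2
x_8 = 3.8000, f(x_8) = 54.872000, coefficient = 2
x_9 = 4.0250, f(x_9) = 65.207516, coefficient = 2
x_10 = 4.2500, f(x_10) = 76.765625, coefficient = 1

I ≈ (0.225000/2) × 691.035156 = 77.741455
Exact value: 77.563477
Error: 0.177979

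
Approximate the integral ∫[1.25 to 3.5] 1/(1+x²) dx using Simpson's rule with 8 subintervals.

f(x) = 1/(1+x²)
a = 1.25, b = 3.5, n = 8
h = (b - a)/n = 0.281250

Simpson's rule: (h/3)[f(x₀) + 4f(x₁) + 2f(x₂) + ... + f(xₙ)]

x_0 = 1.2500, f(x_0) = 0.390244, coefficient = 1
x_1 = 1.5312, f(x_1) = 0.298978, coefficient = 4
x_2 = 1.8125, f(x_2) = 0.233364, coefficient = 2
x_3 = 2.0938, f(x_3) = 0.185743, coefficient = 4
x_4 = 2.3750, f(x_4) = 0.150588, coefficient = 2
x_5 = 2.6562, f(x_5) = 0.124136, coefficient = 4
x_6 = 2.9375, f(x_6) = 0.103854, coefficient = 2
x_7 = 3.2188, f(x_7) = 0.088025, coefficient = 4
x_8 = 3.5000, f(x_8) = 0.075472, coefficient = 1

I ≈ (0.281250/3) × 4.228858 = 0.396455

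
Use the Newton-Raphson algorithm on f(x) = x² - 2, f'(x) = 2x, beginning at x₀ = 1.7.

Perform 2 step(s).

f(x) = x² - 2
f'(x) = 2x
x₀ = 1.7

Newton-Raphson formula: x_{n+1} = x_n - f(x_n)/f'(x_n)

Iteration 1:
  f(1.700000) = 0.890000
  f'(1.700000) = 3.400000
  x_1 = 1.700000 - 0.890000/3.400000 = 1.438235
Iteration 2:
  f(1.438235) = 0.068521
  f'(1.438235) = 2.876471
  x_2 = 1.438235 - 0.068521/2.876471 = 1.414414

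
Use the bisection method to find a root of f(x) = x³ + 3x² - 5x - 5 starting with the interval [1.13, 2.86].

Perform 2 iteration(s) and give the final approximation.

f(x) = x³ + 3x² - 5x - 5
Initial interval: [1.13, 2.86]

Iteration 1:
  c_1 = (1.130000 + 2.860000)/2 = 1.995000
  f(c_1) = f(1.995000) = 4.905225
  f(a) × f(c) < 0, new interval: [1.130000, 1.995000]
Iteration 2:
  c_2 = (1.130000 + 1.995000)/2 = 1.562500
  f(c_2) = f(1.562500) = -1.673584
  f(a) × f(c) ≥ 0, new interval: [1.562500, 1.995000]

After 2 iteration(s), the approximation is c_2 = 1.562500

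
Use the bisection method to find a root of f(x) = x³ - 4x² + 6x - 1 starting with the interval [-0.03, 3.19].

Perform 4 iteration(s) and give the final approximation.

f(x) = x³ - 4x² + 6x - 1
Initial interval: [-0.03, 3.19]

Iteration 1:
  c_1 = (-0.030000 + 3.190000)/2 = 1.580000
  f(c_1) = f(1.580000) = 2.438712
  f(a) × f(c) < 0, new interval: [-0.030000, 1.580000]
Iteration 2:
  c_2 = (-0.030000 + 1.580000)/2 = 0.775000
  f(c_2) = f(0.775000) = 1.712984
  f(a) × f(c) < 0, new interval: [-0.030000, 0.775000]
Iteration 3:
  c_3 = (-0.030000 + 0.775000)/2 = 0.372500
  f(c_3) = f(0.372500) = 0.731662
  f(a) × f(c) < 0, new interval: [-0.030000, 0.372500]
Iteration 4:
  c_4 = (-0.030000 + 0.372500)/2 = 0.171250
  f(c_4) = f(0.171250) = -0.084784
  f(a) × f(c) ≥ 0, new interval: [0.171250, 0.372500]

After 4 iteration(s), the approximation is c_4 = 0.171250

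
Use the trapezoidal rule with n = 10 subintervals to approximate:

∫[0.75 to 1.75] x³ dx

f(x) = x³
a = 0.75, b = 1.75, n = 10
h = (b - a)/n = 0.100000

Trapezoidal rule: (h/2)[f(x₀) + 2f(x₁) + 2f(x₂) + ... + f(xₙ)]

x_0 = 0.7500, f(x_0) = 0.421875, coefficient = 1
x_1 = 0.8500, f(x_1) = 0.614125, coefficient = 2
x_2 = 0.9500, f(x_2) = 0.857375, coefficient = 2
x_3 = 1.0500, f(x_3) = 1.157625, coefficient = 2
x_4 = 1.1500, f(x_4) = 1.520875, coefficient = 2
x_5 = 1.2500, f(x_5) = 1.953125, coefficient = 2
x_6 = 1.3500, f(x_6) = 2.460375, coefficient = 2
x_7 = 1.4500, f(x_7) = 3.048625, coefficient = 2
x_8 = 1.5500, f(x_8) = 3.723875, coefficient = 2
x_9 = 1.6500, f(x_9) = 4.492125, coefficient = 2
x_10 = 1.7500, f(x_10) = 5.359375, coefficient = 1

I ≈ (0.100000/2) × 45.437500 = 2.271875
Exact value: 2.265625
Error: 0.006250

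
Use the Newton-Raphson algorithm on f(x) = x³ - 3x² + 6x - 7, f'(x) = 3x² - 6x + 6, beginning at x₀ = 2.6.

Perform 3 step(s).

f(x) = x³ - 3x² + 6x - 7
f'(x) = 3x² - 6x + 6
x₀ = 2.6

Newton-Raphson formula: x_{n+1} = x_n - f(x_n)/f'(x_n)

Iteration 1:
  f(2.600000) = 5.896000
  f'(2.600000) = 10.680000
  x_1 = 2.600000 - 5.896000/10.680000 = 2.047940
Iteration 2:
  f(2.047940) = 1.294645
  f'(2.047940) = 6.294535
  x_2 = 2.047940 - 1.294645/6.294535 = 1.842262
Iteration 3:
  f(1.842262) = 0.124293
  f'(1.842262) = 5.128218
  x_3 = 1.842262 - 0.124293/5.128218 = 1.818025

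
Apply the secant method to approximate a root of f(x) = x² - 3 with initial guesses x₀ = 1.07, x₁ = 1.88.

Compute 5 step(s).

f(x) = x² - 3
x₀ = 1.07, x₁ = 1.88

Secant formula: x_{n+1} = x_n - f(x_n)(x_n - x_{n-1})/(f(x_n) - f(x_{n-1}))

Iteration 1:
  f(1.070000) = -1.855100
  f(1.880000) = 0.534400
  x_2 = 1.880000 - 0.534400×(1.880000 - 1.070000)/(0.534400 - (-1.855100))
       = 1.698847
Iteration 2:
  f(1.880000) = 0.534400
  f(1.698847) = -0.113917
  x_3 = 1.698847 - (-0.113917)×(1.698847 - 1.880000)/(-0.113917 - 0.534400)
       = 1.730678
Iteration 3:
  f(1.698847) = -0.113917
  f(1.730678) = -0.004753
  x_4 = 1.730678 - (-0.004753)×(1.730678 - 1.698847)/(-0.004753 - (-0.113917))
       = 1.732064
Iteration 4:
  f(1.730678) = -0.004753
  f(1.732064) = 0.000046
  x_5 = 1.732064 - 0.000046×(1.732064 - 1.730678)/(0.000046 - (-0.004753))
       = 1.732051
Iteration 5:
  f(1.732064) = 0.000046
  f(1.732051) = 0.000000
  x_6 = 1.732051 - 0.000000×(1.732051 - 1.732064)/(0.000000 - 0.000046)
       = 1.732051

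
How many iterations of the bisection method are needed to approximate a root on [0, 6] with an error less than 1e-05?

We need (b-a)/2^n ≤ 1e-05
(6 - 0)/2^n ≤ 1e-05
6/2^n ≤ 1e-05
2^n ≥ 600000
n ≥ log₂(600000) = 19.19
n ≥ 20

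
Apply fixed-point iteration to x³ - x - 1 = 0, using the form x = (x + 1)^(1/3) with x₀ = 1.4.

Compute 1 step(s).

Equation: x³ - x - 1 = 0
Fixed-point form: x = (x + 1)^(1/3)
x₀ = 1.4

x_1 = g(1.400000) = 1.338866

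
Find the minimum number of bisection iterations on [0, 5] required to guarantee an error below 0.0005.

We need (b-a)/2^n ≤ 0.0005
(5 - 0)/2^n ≤ 0.0005
5/2^n ≤ 0.0005
2^n ≥ 10000
n ≥ log₂(10000) = 13.29
n ≥ 14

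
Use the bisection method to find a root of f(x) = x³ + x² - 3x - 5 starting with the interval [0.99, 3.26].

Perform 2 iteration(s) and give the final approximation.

f(x) = x³ + x² - 3x - 5
Initial interval: [0.99, 3.26]

Iteration 1:
  c_1 = (0.990000 + 3.260000)/2 = 2.125000
  f(c_1) = f(2.125000) = 2.736328
  f(a) × f(c) < 0, new interval: [0.990000, 2.125000]
Iteration 2:
  c_2 = (0.990000 + 2.125000)/2 = 1.557500
  f(c_2) = f(1.557500) = -3.468501
  f(a) × f(c) ≥ 0, new interval: [1.557500, 2.125000]

After 2 iteration(s), the approximation is c_2 = 1.557500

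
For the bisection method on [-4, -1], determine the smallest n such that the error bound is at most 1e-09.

We need (b-a)/2^n ≤ 1e-09
(-1 - (-4))/2^n ≤ 1e-09
3/2^n ≤ 1e-09
2^n ≥ 3000000000
n ≥ log₂(3000000000) = 31.48
n ≥ 32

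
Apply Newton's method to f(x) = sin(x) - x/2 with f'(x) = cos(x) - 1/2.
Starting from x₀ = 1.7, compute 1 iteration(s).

f(x) = sin(x) - x/2
f'(x) = cos(x) - 1/2
x₀ = 1.7

Newton-Raphson formula: x_{n+1} = x_n - f(x_n)/f'(x_n)

Iteration 1:
  f(1.700000) = 0.141665
  f'(1.700000) = -0.628844
  x_1 = 1.700000 - 0.141665/(-0.628844) = 1.925278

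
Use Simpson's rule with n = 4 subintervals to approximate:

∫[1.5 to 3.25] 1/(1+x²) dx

f(x) = 1/(1+x²)
a = 1.5, b = 3.25, n = 4
h = (b - a)/n = 0.437500

Simpson's rule: (h/3)[f(x₀) + 4f(x₁) + 2f(x₂) + ... + f(xₙ)]

x_0 = 1.5000, f(x_0) = 0.307692, coefficient = 1
x_1 = 1.9375, f(x_1) = 0.210353, coefficient = 4
x_2 = 2.3750, f(x_2) = 0.150588, coefficient = 2
x_3 = 2.8125, f(x_3) = 0.112231, coefficient = 4
x_4 = 3.2500, f(x_4) = 0.086486, coefficient = 1

I ≈ (0.437500/3) × 1.985694 = 0.289580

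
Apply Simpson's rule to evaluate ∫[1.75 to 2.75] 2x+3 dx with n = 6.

f(x) = 2x+3
a = 1.75, b = 2.75, n = 6
h = (b - a)/n = 0.166667

Simpson's rule: (h/3)[f(x₀) + 4f(x₁) + 2f(x₂) + ... + f(xₙ)]

x_0 = 1.7500, f(x_0) = 6.500000, coefficient = 1
x_1 = 1.9167, f(x_1) = 6.833333, coefficient = 4
x_2 = 2.0833, f(x_2) = 7.166667, coefficient = 2
x_3 = 2.2500, f(x_3) = 7.500000, coefficient = 4
x_4 = 2.4167, f(x_4) = 7.833333, coefficient = 2
x_5 = 2.5833, f(x_5) = 8.166667, coefficient = 4
x_6 = 2.7500, f(x_6) = 8.500000, coefficient = 1

I ≈ (0.166667/3) × 135.000000 = 7.500000
Exact value: 7.500000
Error: 0.000000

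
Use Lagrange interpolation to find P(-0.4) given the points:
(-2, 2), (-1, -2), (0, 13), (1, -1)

Lagrange interpolation formula:
P(x) = Σ yᵢ × Lᵢ(x)
where Lᵢ(x) = Π_{j≠i} (x - xⱼ)/(xᵢ - xⱼ)

L_0(-0.4) = (-0.4 - (-1))/(-2 - (-1)) × (-0.4 - 0)/(-2 - 0) × (-0.4 - 1)/(-2 - 1) = -0.056000
L_1(-0.4) = (-0.4 - (-2))/(-1 - (-2)) × (-0.4 - 0)/(-1 - 0) × (-0.4 - 1)/(-1 - 1) = 0.448000
L_2(-0.4) = (-0.4 - (-2))/(0 - (-2)) × (-0.4 - (-1))/(0 - (-1)) × (-0.4 - 1)/(0 - 1) = 0.672000
L_3(-0.4) = (-0.4 - (-2))/(1 - (-2)) × (-0.4 - (-1))/(1 - (-1)) × (-0.4 - 0)/(1 - 0) = -0.064000

P(-0.4) = 2×L_0(-0.4) + (-2)×L_1(-0.4) + 13×L_2(-0.4) + (-1)×L_3(-0.4)
P(-0.4) = 7.792000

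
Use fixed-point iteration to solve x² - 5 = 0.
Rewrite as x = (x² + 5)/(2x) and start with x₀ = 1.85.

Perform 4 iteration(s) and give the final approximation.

Equation: x² - 5 = 0
Fixed-point form: x = (x² + 5)/(2x)
x₀ = 1.85

x_1 = g(1.850000) = 2.276351
x_2 = g(2.276351) = 2.236424
x_3 = g(2.236424) = 2.236068
x_4 = g(2.236068) = 2.236068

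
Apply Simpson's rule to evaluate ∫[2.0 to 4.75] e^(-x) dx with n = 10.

f(x) = e^(-x)
a = 2.0, b = 4.75, n = 10
h = (b - a)/n = 0.275000

Simpson's rule: (h/3)[f(x₀) + 4f(x₁) + 2f(x₂) + ... + f(xₙ)]

x_0 = 2.0000, f(x_0) = 0.135335, coefficient = 1
x_1 = 2.2750, f(x_1) = 0.102797, coefficient = 4
x_2 = 2.5500, f(x_2) = 0.078082, coefficient = 2
x_3 = 2.8250, f(x_3) = 0.059309, coefficient = 4
x_4 = 3.1000, f(x_4) = 0.045049, coefficient = 2
x_5 = 3.3750, f(x_5) = 0.034218, coefficient = 4
x_6 = 3.6500, f(x_6) = 0.025991, coefficient = 2
x_7 = 3.9250, f(x_7) = 0.019742, coefficient = 4
x_8 = 4.2000, f(x_8) = 0.014996, coefficient = 2
x_9 = 4.4750, f(x_9) = 0.011390, coefficient = 4
x_10 = 4.7500, f(x_10) = 0.008652, coefficient = 1

I ≈ (0.275000/3) × 1.382046 = 0.126688
Exact value: 0.126684
Error: 0.000004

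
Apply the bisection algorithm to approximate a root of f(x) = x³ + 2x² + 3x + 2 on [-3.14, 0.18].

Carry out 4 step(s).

f(x) = x³ + 2x² + 3x + 2
Initial interval: [-3.14, 0.18]

Iteration 1:
  c_1 = (-3.140000 + 0.180000)/2 = -1.480000
  f(c_1) = f(-1.480000) = -1.300992
  f(a) × f(c) ≥ 0, new interval: [-1.480000, 0.180000]
Iteration 2:
  c_2 = (-1.480000 + 0.180000)/2 = -0.650000
  f(c_2) = f(-0.650000) = 0.620375
  f(a) × f(c) < 0, new interval: [-1.480000, -0.650000]
Iteration 3:
  c_3 = (-1.480000 + (-0.650000))/2 = -1.065000
  f(c_3) = f(-1.065000) = -0.134500
  f(a) × f(c) ≥ 0, new interval: [-1.065000, -0.650000]
Iteration 4:
  c_4 = (-1.065000 + (-0.650000))/2 = -0.857500
  f(c_4) = f(-0.857500) = 0.267587
  f(a) × f(c) < 0, new interval: [-1.065000, -0.857500]

After 4 iteration(s), the approximation is c_4 = -0.857500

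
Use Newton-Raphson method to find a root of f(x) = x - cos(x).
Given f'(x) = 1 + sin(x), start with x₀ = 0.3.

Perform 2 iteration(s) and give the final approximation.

f(x) = x - cos(x)
f'(x) = 1 + sin(x)
x₀ = 0.3

Newton-Raphson formula: x_{n+1} = x_n - f(x_n)/f'(x_n)

Iteration 1:
  f(0.300000) = -0.655336
  f'(0.300000) = 1.295520
  x_1 = 0.300000 - (-0.655336)/1.295520 = 0.805848
Iteration 2:
  f(0.805848) = 0.113349
  f'(0.805848) = 1.721418
  x_2 = 0.805848 - 0.113349/1.721418 = 0.740002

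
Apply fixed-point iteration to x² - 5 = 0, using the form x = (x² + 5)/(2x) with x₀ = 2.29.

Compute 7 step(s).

Equation: x² - 5 = 0
Fixed-point form: x = (x² + 5)/(2x)
x₀ = 2.29

x_1 = g(2.290000) = 2.236703
x_2 = g(2.236703) = 2.236068
x_3 = g(2.236068) = 2.236068
x_4 = g(2.236068) = 2.236068
x_5 = g(2.236068) = 2.236068
x_6 = g(2.236068) = 2.236068
x_7 = g(2.236068) = 2.236068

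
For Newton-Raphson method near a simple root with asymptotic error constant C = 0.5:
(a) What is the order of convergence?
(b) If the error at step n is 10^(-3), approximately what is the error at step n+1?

(a) Newton-Raphson has quadratic (order 2) convergence near simple roots.
    This means |e_{n+1}| ≈ C|e_n|².

(b) With |e_n| = 10^(-3) and C = 0.5:
    |e_{n+1}| ≈ 0.5 × (10^(-3))² = 0.5 × 10^(-6)

(a) 2 (quadratic); (b) |e_{n+1}| ≈ 5.000e-07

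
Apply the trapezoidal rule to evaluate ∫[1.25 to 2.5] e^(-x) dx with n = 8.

f(x) = e^(-x)
a = 1.25, b = 2.5, n = 8
h = (b - a)/n = 0.156250

Trapezoidal rule: (h/2)[f(x₀) + 2f(x₁) + 2f(x₂) + ... + f(xₙ)]

x_0 = 1.2500, f(x_0) = 0.286505, coefficient = 1
x_1 = 1.4062, f(x_1) = 0.245061, coefficient = 2
x_2 = 1.5625, f(x_2) = 0.209611, coefficient = 2
x_3 = 1.7188, f(x_3) = 0.179290, coefficient = 2
x_4 = 1.8750, f(x_4) = 0.153355, coefficient = 2
x_5 = 2.0312, f(x_5) = 0.131171, coefficient = 2
x_6 = 2.1875, f(x_6) = 0.112197, coefficient = 2
x_7 = 2.3438, f(x_7) = 0.095967, coefficient = 2
x_8 = 2.5000, f(x_8) = 0.082085, coefficient = 1

I ≈ (0.156250/2) × 2.621895 = 0.204836
Exact value: 0.204420
Error: 0.000416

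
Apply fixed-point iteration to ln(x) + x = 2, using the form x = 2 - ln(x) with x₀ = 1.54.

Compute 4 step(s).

Equation: ln(x) + x = 2
Fixed-point form: x = 2 - ln(x)
x₀ = 1.54

x_1 = g(1.540000) = 1.568218
x_2 = g(1.568218) = 1.550060
x_3 = g(1.550060) = 1.561706
x_4 = g(1.561706) = 1.554221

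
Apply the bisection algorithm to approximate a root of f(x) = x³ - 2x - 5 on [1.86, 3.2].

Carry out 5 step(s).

f(x) = x³ - 2x - 5
Initial interval: [1.86, 3.2]

Iteration 1:
  c_1 = (1.860000 + 3.200000)/2 = 2.530000
  f(c_1) = f(2.530000) = 6.134277
  f(a) × f(c) < 0, new interval: [1.860000, 2.530000]
Iteration 2:
  c_2 = (1.860000 + 2.530000)/2 = 2.195000
  f(c_2) = f(2.195000) = 1.185565
  f(a) × f(c) < 0, new interval: [1.860000, 2.195000]
Iteration 3:
  c_3 = (1.860000 + 2.195000)/2 = 2.027500
  f(c_3) = f(2.027500) = -0.720442
  f(a) × f(c) ≥ 0, new interval: [2.027500, 2.195000]
Iteration 4:
  c_4 = (2.027500 + 2.195000)/2 = 2.111250
  f(c_4) = f(2.111250) = 0.188136
  f(a) × f(c) < 0, new interval: [2.027500, 2.111250]
Iteration 5:
  c_5 = (2.027500 + 2.111250)/2 = 2.069375
  f(c_5) = f(2.069375) = -0.277039
  f(a) × f(c) ≥ 0, new interval: [2.069375, 2.111250]

After 5 iteration(s), the approximation is c_5 = 2.069375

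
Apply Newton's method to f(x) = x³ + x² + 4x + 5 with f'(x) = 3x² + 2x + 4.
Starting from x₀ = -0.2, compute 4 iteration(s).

f(x) = x³ + x² + 4x + 5
f'(x) = 3x² + 2x + 4
x₀ = -0.2

Newton-Raphson formula: x_{n+1} = x_n - f(x_n)/f'(x_n)

Iteration 1:
  f(-0.200000) = 4.232000
  f'(-0.200000) = 3.720000
  x_1 = -0.200000 - 4.232000/3.720000 = -1.337634
Iteration 2:
  f(-1.337634) = -0.954655
  f'(-1.337634) = 6.692529
  x_2 = -1.337634 - (-0.954655)/6.692529 = -1.194989
Iteration 3:
  f(-1.194989) = -0.058403
  f'(-1.194989) = 5.894021
  x_3 = -1.194989 - (-0.058403)/5.894021 = -1.185081
Iteration 4:
  f(-1.185081) = -0.000253
  f'(-1.185081) = 5.843087
  x_4 = -1.185081 - (-0.000253)/5.843087 = -1.185037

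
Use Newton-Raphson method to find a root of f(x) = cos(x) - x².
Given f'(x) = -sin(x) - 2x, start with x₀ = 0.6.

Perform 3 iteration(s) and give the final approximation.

f(x) = cos(x) - x²
f'(x) = -sin(x) - 2x
x₀ = 0.6

Newton-Raphson formula: x_{n+1} = x_n - f(x_n)/f'(x_n)

Iteration 1:
  f(0.600000) = 0.465336
  f'(0.600000) = -1.764642
  x_1 = 0.600000 - 0.465336/(-1.764642) = 0.863700
Iteration 2:
  f(0.863700) = -0.096348
  f'(0.863700) = -2.487650
  x_2 = 0.863700 - (-0.096348)/(-2.487650) = 0.824969
Iteration 3:
  f(0.824969) = -0.001995
  f'(0.824969) = -2.384465
  x_3 = 0.824969 - (-0.001995)/(-2.384465) = 0.824133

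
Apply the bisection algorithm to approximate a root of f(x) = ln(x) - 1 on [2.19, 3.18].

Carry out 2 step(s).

f(x) = ln(x) - 1
Initial interval: [2.19, 3.18]

Iteration 1:
  c_1 = (2.190000 + 3.180000)/2 = 2.685000
  f(c_1) = f(2.685000) = -0.012319
  f(a) × f(c) ≥ 0, new interval: [2.685000, 3.180000]
Iteration 2:
  c_2 = (2.685000 + 3.180000)/2 = 2.932500
  f(c_2) = f(2.932500) = 0.075855
  f(a) × f(c) < 0, new interval: [2.685000, 2.932500]

After 2 iteration(s), the approximation is c_2 = 2.932500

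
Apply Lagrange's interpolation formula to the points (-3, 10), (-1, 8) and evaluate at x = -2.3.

Lagrange interpolation formula:
P(x) = Σ yᵢ × Lᵢ(x)
where Lᵢ(x) = Π_{j≠i} (x - xⱼ)/(xᵢ - xⱼ)

L_0(-2.3) = (-2.3 - (-1))/(-3 - (-1)) = 0.650000
L_1(-2.3) = (-2.3 - (-3))/(-1 - (-3)) = 0.350000

P(-2.3) = 10×L_0(-2.3) + 8×L_1(-2.3)
P(-2.3) = 9.300000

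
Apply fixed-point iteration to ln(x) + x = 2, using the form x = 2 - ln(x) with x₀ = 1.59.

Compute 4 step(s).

Equation: ln(x) + x = 2
Fixed-point form: x = 2 - ln(x)
x₀ = 1.59

x_1 = g(1.590000) = 1.536266
x_2 = g(1.536266) = 1.570645
x_3 = g(1.570645) = 1.548514
x_4 = g(1.548514) = 1.562705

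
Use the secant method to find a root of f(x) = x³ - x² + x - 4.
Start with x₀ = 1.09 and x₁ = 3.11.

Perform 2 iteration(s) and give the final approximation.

f(x) = x³ - x² + x - 4
x₀ = 1.09, x₁ = 3.11

Secant formula: x_{n+1} = x_n - f(x_n)(x_n - x_{n-1})/(f(x_n) - f(x_{n-1}))

Iteration 1:
  f(1.090000) = -2.803071
  f(3.110000) = 19.518131
  x_2 = 3.110000 - 19.518131×(3.110000 - 1.090000)/(19.518131 - (-2.803071))
       = 1.343669
Iteration 2:
  f(3.110000) = 19.518131
  f(1.343669) = -2.035854
  x_3 = 1.343669 - (-2.035854)×(1.343669 - 3.110000)/(-2.035854 - 19.518131)
       = 1.510506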